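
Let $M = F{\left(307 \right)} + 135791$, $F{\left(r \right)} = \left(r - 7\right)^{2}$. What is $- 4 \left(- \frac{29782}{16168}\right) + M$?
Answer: $\frac{456338502}{2021} \approx 2.258 \cdot 10^{5}$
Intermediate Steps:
$F{\left(r \right)} = \left(-7 + r\right)^{2}$
$M = 225791$ ($M = \left(-7 + 307\right)^{2} + 135791 = 300^{2} + 135791 = 90000 + 135791 = 225791$)
$- 4 \left(- \frac{29782}{16168}\right) + M = - 4 \left(- \frac{29782}{16168}\right) + 225791 = - 4 \left(\left(-29782\right) \frac{1}{16168}\right) + 225791 = \left(-4\right) \left(- \frac{14891}{8084}\right) + 225791 = \frac{14891}{2021} + 225791 = \frac{456338502}{2021}$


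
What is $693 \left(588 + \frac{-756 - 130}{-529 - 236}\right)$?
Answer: $\frac{34704362}{85} \approx 4.0829 \cdot 10^{5}$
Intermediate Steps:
$693 \left(588 + \frac{-756 - 130}{-529 - 236}\right) = 693 \left(588 - \frac{886}{-765}\right) = 693 \left(588 - - \frac{886}{765}\right) = 693 \left(588 + \frac{886}{765}\right) = 693 \cdot \frac{450706}{765} = \frac{34704362}{85}$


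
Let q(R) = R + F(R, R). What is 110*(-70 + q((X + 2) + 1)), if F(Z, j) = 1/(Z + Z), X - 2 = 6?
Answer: -6485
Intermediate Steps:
X = 8 (X = 2 + 6 = 8)
F(Z, j) = 1/(2*Z)
q(R) = R + 1/(2*R)
110*(-70 + q((X + 2) + 1)) = 110*(-70 + (((8 + 2) + 1) + 1/(2*((8 + 2) + 1)))) = 110*(-70 + ((10 + 1) + 1/(2*(10 + 1)))) = 110*(-70 + (11 + (½)/11)) = 110*(-70 + (11 + (½)*(1/11))) = 110*(-70 + (11 + 1/22)) = 110*(-70 + 243/22) = 110*(-1297/22) = -6485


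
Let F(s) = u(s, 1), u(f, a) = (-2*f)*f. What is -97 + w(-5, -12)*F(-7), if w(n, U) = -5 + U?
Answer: 1569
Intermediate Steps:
u(f, a) = -2*f²
F(s) = -2*s²
-97 + w(-5, -12)*F(-7) = -97 + (-5 - 12)*(-2*(-7)²) = -97 - (-34)*49 = -97 - 17*(-98) = -97 + 1666 = 1569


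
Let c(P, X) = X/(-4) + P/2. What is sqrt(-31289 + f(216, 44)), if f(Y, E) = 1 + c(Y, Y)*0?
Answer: 2*I*sqrt(7822) ≈ 176.88*I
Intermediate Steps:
c(P, X) = P/2 - X/4 (c(P, X) = X*(-1/4) + P*(1/2) = -X/4 + P/2 = P/2 - X/4)
f(Y, E) = 1 (f(Y, E) = 1 + (Y/2 - Y/4)*0 = 1 + (Y/4)*0 = 1 + 0 = 1)
sqrt(-31289 + f(216, 44)) = sqrt(-31289 + 1) = sqrt(-31288) = 2*I*sqrt(7822)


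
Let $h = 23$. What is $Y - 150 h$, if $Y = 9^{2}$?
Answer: $-3369$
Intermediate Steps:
$Y = 81$
$Y - 150 h = 81 - 3450 = -3369$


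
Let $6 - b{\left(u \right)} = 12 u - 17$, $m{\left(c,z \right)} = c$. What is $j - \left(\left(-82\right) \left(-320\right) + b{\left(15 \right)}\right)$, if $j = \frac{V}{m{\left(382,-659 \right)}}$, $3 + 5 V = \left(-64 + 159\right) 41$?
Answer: $- \frac{24907319}{955} \approx -26081.0$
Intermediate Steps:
$b{\left(u \right)} = 23 - 12 u$ ($b{\left(u \right)} = 6 - \left(12 u - 17\right) = 6 - \left(-17 + 12 u\right) = 23 - 12 u$)
$V = \frac{3892}{5}$ ($V = - \frac{3}{5} + \frac{\left(-64 + 159\right) 41}{5} = - \frac{3}{5} + \frac{95 \cdot 41}{5} = - \frac{3}{5} + \frac{1}{5} \cdot 3895 = - \frac{3}{5} + 779 = \frac{3892}{5} \approx 778.4$)
$j = \frac{1946}{955}$ ($j = \frac{3892}{5 \cdot 382} = \frac{3892}{5} \cdot \frac{1}{382} = \frac{1946}{955} \approx 2.0377$)
$j - \left(\left(-82\right) \left(-320\right) + b{\left(15 \right)}\right) = \frac{1946}{955} - \left(\left(-82\right) \left(-320\right) + \left(23 - 180\right)\right) = \frac{1946}{955} - \left(26240 + \left(23 - 180\right)\right) = \frac{1946}{955} - \left(26240 - 157\right) = \frac{1946}{955} - 26083 = - \frac{24907319}{955}$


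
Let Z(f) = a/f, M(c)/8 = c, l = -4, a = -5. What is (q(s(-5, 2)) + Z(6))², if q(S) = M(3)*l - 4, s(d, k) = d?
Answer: 366025/36 ≈ 10167.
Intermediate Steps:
M(c) = 8*c
q(S) = -100 (q(S) = (8*3)*(-4) - 4 = 24*(-4) - 4 = -96 - 4 = -100)
Z(f) = -5/f
(q(s(-5, 2)) + Z(6))² = (-100 - 5/6)² = (-100 - 5*⅙)² = (-100 - ⅚)² = (-605/6)² = 366025/36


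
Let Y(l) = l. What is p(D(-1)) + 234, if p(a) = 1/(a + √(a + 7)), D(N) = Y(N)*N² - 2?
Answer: 233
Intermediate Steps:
D(N) = -2 + N³ (D(N) = N*N² - 2 = N³ - 2 = -2 + N³)
p(a) = 1/(a + √(7 + a))
p(D(-1)) + 234 = 1/((-2 + (-1)³) + √(7 + (-2 + (-1)³))) + 234 = 1/((-2 - 1) + √(7 + (-2 - 1))) + 234 = 1/(-3 + √(7 - 3)) + 234 = 1/(-3 + √4) + 234 = 1/(-3 + 2) + 234 = 1/(-1) + 234 = -1 + 234 = 233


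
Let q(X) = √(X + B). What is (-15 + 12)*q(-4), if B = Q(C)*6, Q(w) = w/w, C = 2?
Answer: -3*√2 ≈ -4.2426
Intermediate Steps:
Q(w) = 1
B = 6 (B = 1*6 = 6)
q(X) = √(6 + X) (q(X) = √(X + 6) = √(6 + X))
(-15 + 12)*q(-4) = (-15 + 12)*√(6 - 4) = -3*√2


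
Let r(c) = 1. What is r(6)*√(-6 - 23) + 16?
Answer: 16 + I*√29 ≈ 16.0 + 5.3852*I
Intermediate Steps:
r(6)*√(-6 - 23) + 16 = 1*√(-6 - 23) + 16 = 1*√(-29) + 16 = 1*(I*√29) + 16 = I*√29 + 16 = 16 + I*√29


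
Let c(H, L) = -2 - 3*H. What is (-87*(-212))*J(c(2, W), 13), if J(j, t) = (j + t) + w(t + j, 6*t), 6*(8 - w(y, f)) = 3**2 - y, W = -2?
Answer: 227476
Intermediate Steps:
w(y, f) = 13/2 + y/6 (w(y, f) = 8 - (3**2 - y)/6 = 8 - (9 - y)/6 = 8 + (-3/2 + y/6) = 13/2 + y/6)
J(j, t) = 13/2 + 7*j/6 + 7*t/6 (J(j, t) = (j + t) + (13/2 + (t + j)/6) = (j + t) + (13/2 + (j + t)/6) = (j + t) + (13/2 + (j/6 + t/6)) = (j + t) + (13/2 + j/6 + t/6) = 13/2 + 7*j/6 + 7*t/6)
(-87*(-212))*J(c(2, W), 13) = (-87*(-212))*(13/2 + 7*(-2 - 3*2)/6 + (7/6)*13) = 18444*(13/2 + 7*(-2 - 6)/6 + 91/6) = 18444*(13/2 + (7/6)*(-8) + 91/6) = 18444*(13/2 - 28/3 + 91/6) = 18444*(37/3) = 227476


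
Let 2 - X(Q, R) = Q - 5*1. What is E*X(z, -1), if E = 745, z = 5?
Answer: 1490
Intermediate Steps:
X(Q, R) = 7 - Q (X(Q, R) = 2 - (Q - 5*1) = 2 - (Q - 5) = 2 - (-5 + Q) = 2 + (5 - Q) = 7 - Q)
E*X(z, -1) = 745*(7 - 1*5) = 745*(7 - 5) = 745*2 = 1490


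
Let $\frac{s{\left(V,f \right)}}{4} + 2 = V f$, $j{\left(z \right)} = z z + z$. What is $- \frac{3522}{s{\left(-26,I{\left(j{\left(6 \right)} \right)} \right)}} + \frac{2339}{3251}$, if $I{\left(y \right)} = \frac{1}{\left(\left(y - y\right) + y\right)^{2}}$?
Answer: $\frac{2528886254}{5777027} \approx 437.75$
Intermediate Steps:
$j{\left(z \right)} = z + z^{2}$ ($j{\left(z \right)} = z^{2} + z = z + z^{2}$)
$I{\left(y \right)} = \frac{1}{y^{2}}$ ($I{\left(y \right)} = \frac{1}{\left(0 + y\right)^{2}} = \frac{1}{y^{2}}$)
$s{\left(V,f \right)} = -8 + 4 V f$
$- \frac{3522}{s{\left(-26,I{\left(j{\left(6 \right)} \right)} \right)}} + \frac{2339}{3251} = - \frac{3522}{-8 + 4 \left(-26\right) \frac{1}{36 \left(1 + 6\right)^{2}}} + \frac{2339}{3251} = - \frac{3522}{-8 + 4 \left(-26\right) \frac{1}{1764}} + 2339 \cdot \frac{1}{3251} = - \frac{3522}{-8 + 4 \left(-26\right) \frac{1}{1764}} + \frac{2339}{3251} = - \frac{3522}{-8 - \frac{26}{441}} + \frac{2339}{3251} = - \frac{3522}{- \frac{3554}{441}} + \frac{2339}{3251} = \left(-3522\right) \left(- \frac{441}{3554}\right) + \frac{2339}{3251} = \frac{776601}{1777} + \frac{2339}{3251} = \frac{2528886254}{5777027}$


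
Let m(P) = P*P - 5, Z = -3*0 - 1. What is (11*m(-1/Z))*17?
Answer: -748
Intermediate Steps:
Z = -1 (Z = 0 - 1 = -1)
m(P) = -5 + P**2 (m(P) = P**2 - 5 = -5 + P**2)
(11*m(-1/Z))*17 = (11*(-5 + (-1/(-1))**2))*17 = (11*(-5 + (-1*(-1))**2))*17 = (11*(-5 + 1**2))*17 = (11*(-5 + 1))*17 = (11*(-4))*17 = -44*17 = -748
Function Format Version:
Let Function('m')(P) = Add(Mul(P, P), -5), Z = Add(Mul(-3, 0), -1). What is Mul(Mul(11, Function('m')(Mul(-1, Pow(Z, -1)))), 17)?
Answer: -748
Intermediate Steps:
Z = -1 (Z = Add(0, -1) = -1)
Function('m')(P) = Add(-5, Pow(P, 2)) (Function('m')(P) = Add(Pow(P, 2), -5) = Add(-5, Pow(P, 2)))
Mul(Mul(11, Function('m')(Mul(-1, Pow(Z, -1)))), 17) = Mul(Mul(11, Add(-5, Pow(Mul(-1, Pow(-1, -1)), 2))), 17) = Mul(Mul(11, Add(-5, Pow(Mul(-1, -1), 2))), 17) = Mul(Mul(11, Add(-5, Pow(1, 2))), 17) = Mul(Mul(11, Add(-5, 1)), 17) = Mul(Mul(11, -4), 17) = Mul(-44, 17) = -748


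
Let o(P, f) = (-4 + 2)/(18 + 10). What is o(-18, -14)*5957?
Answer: -851/2 ≈ -425.50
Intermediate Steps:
o(P, f) = -1/14 (o(P, f) = -2/28 = -2*1/28 = -1/14)
o(-18, -14)*5957 = -1/14*5957 = -851/2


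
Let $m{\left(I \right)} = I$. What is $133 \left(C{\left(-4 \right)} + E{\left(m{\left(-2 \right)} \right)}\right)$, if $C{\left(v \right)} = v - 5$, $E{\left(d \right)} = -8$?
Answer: $-2261$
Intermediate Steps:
$C{\left(v \right)} = -5 + v$ ($C{\left(v \right)} = v - 5 = -5 + v$)
$133 \left(C{\left(-4 \right)} + E{\left(m{\left(-2 \right)} \right)}\right) = 133 \left(\left(-5 - 4\right) - 8\right) = 133 \left(-9 - 8\right) = 133 \left(-17\right) = -2261$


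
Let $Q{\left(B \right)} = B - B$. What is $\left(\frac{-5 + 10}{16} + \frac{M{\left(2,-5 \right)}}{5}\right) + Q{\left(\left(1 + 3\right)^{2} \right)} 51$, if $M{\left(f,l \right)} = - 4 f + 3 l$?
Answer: $- \frac{343}{80} \approx -4.2875$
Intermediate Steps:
$Q{\left(B \right)} = 0$
$\left(\frac{-5 + 10}{16} + \frac{M{\left(2,-5 \right)}}{5}\right) + Q{\left(\left(1 + 3\right)^{2} \right)} 51 = \left(\frac{-5 + 10}{16} + \frac{\left(-4\right) 2 + 3 \left(-5\right)}{5}\right) + 0 \cdot 51 = \left(5 \cdot \frac{1}{16} + \left(-8 - 15\right) \frac{1}{5}\right) + 0 = \left(\frac{5}{16} - \frac{23}{5}\right) + 0 = - \frac{343}{80} + 0 = - \frac{343}{80}$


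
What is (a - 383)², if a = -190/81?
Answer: 974251369/6561 ≈ 1.4849e+5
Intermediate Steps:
a = -190/81 (a = -190*1/81 = -190/81 ≈ -2.3457)
(a - 383)² = (-190/81 - 383)² = (-31213/81)² = 974251369/6561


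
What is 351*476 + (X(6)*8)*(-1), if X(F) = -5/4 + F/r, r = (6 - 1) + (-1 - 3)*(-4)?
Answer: 1169586/7 ≈ 1.6708e+5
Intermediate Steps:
r = 21 (r = 5 - 4*(-4) = 5 + 16 = 21)
X(F) = -5/4 + F/21
351*476 + (X(6)*8)*(-1) = 351*476 + ((-5/4 + (1/21)*6)*8)*(-1) = 167076 + ((-5/4 + 2/7)*8)*(-1) = 167076 - 27/28*8*(-1) = 167076 - 54/7*(-1) = 167076 + 54/7 = 1169586/7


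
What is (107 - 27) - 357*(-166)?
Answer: 59342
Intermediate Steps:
(107 - 27) - 357*(-166) = 80 + 59262 = 59342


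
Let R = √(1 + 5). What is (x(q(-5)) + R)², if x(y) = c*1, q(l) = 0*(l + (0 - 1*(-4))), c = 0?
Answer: 6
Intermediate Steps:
q(l) = 0 (q(l) = 0*(l + (0 + 4)) = 0*(l + 4) = 0*(4 + l) = 0)
x(y) = 0 (x(y) = 0*1 = 0)
R = √6 ≈ 2.4495
(x(q(-5)) + R)² = (0 + √6)² = (√6)² = 6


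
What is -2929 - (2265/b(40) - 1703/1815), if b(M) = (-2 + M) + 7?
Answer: -1801929/605 ≈ -2978.4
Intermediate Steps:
b(M) = 5 + M
-2929 - (2265/b(40) - 1703/1815) = -2929 - (2265/(5 + 40) - 1703/1815) = -2929 - (2265/45 - 1703*1/1815) = -2929 - (2265*(1/45) - 1703/1815) = -2929 - (151/3 - 1703/1815) = -2929 - 1*29884/605 = -2929 - 29884/605 = -1801929/605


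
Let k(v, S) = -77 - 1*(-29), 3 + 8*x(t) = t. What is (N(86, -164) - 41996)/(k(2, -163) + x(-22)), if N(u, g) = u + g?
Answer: 336592/409 ≈ 822.96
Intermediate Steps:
x(t) = -3/8 + t/8
k(v, S) = -48 (k(v, S) = -77 + 29 = -48)
N(u, g) = g + u
(N(86, -164) - 41996)/(k(2, -163) + x(-22)) = ((-164 + 86) - 41996)/(-48 + (-3/8 + (⅛)*(-22))) = (-78 - 41996)/(-48 + (-3/8 - 11/4)) = -42074/(-48 - 25/8) = -42074/(-409/8) = -42074*(-8/409) = 336592/409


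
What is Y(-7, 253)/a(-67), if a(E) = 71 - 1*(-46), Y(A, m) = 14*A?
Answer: -98/117 ≈ -0.83761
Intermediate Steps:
a(E) = 117 (a(E) = 71 + 46 = 117)
Y(-7, 253)/a(-67) = (14*(-7))/117 = -98*1/117 = -98/117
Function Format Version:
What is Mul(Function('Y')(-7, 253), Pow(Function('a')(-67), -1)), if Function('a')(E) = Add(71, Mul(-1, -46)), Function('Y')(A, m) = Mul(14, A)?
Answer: Rational(-98, 117) ≈ -0.83761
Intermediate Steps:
Function('a')(E) = 117 (Function('a')(E) = Add(71, 46) = 117)
Mul(Function('Y')(-7, 253), Pow(Function('a')(-67), -1)) = Mul(Mul(14, -7), Pow(117, -1)) = Mul(-98, Rational(1, 117)) = Rational(-98, 117)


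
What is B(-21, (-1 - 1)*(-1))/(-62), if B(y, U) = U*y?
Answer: 21/31 ≈ 0.67742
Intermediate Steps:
B(-21, (-1 - 1)*(-1))/(-62) = (((-1 - 1)*(-1))*(-21))/(-62) = (-2*(-1)*(-21))*(-1/62) = (2*(-21))*(-1/62) = -42*(-1/62) = 21/31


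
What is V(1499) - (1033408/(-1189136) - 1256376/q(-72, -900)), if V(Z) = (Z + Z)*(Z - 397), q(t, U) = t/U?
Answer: 1412730495804/74321 ≈ 1.9009e+7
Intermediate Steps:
V(Z) = 2*Z*(-397 + Z) (V(Z) = (2*Z)*(-397 + Z) = 2*Z*(-397 + Z))
V(1499) - (1033408/(-1189136) - 1256376/q(-72, -900)) = 2*1499*(-397 + 1499) - (1033408/(-1189136) - 1256376/((-72/(-900)))) = 2*1499*1102 - (1033408*(-1/1189136) - 1256376/((-72*(-1/900)))) = 3303796 - (-64588/74321 - 1256376/2/25) = 3303796 - (-64588/74321 - 1256376*25/2) = 3303796 - (-64588/74321 - 15704700) = 3303796 - 1*(-1167189073288/74321) = 3303796 + 1167189073288/74321 = 1412730495804/74321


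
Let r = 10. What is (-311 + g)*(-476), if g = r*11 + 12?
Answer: 89964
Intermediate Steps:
g = 122 (g = 10*11 + 12 = 110 + 12 = 122)
(-311 + g)*(-476) = (-311 + 122)*(-476) = -189*(-476) = 89964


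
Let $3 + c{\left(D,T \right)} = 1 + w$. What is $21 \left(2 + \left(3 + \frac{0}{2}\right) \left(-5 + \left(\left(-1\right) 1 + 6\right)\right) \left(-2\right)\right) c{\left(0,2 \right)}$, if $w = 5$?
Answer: $126$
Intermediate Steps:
$c{\left(D,T \right)} = 3$ ($c{\left(D,T \right)} = -3 + \left(1 + 5\right) = -3 + 6 = 3$)
$21 \left(2 + \left(3 + \frac{0}{2}\right) \left(-5 + \left(\left(-1\right) 1 + 6\right)\right) \left(-2\right)\right) c{\left(0,2 \right)} = 21 \left(2 + \left(3 + \frac{0}{2}\right) \left(-5 + \left(\left(-1\right) 1 + 6\right)\right) \left(-2\right)\right) 3 = 21 \left(2 + \left(3 + 0 \cdot \frac{1}{2}\right) \left(-5 + \left(-1 + 6\right)\right) \left(-2\right)\right) 3 = 21 \left(2 + \left(3 + 0\right) \left(-5 + 5\right) \left(-2\right)\right) 3 = 21 \left(2 + 3 \cdot 0 \left(-2\right)\right) 3 = 21 \left(2 + 0 \left(-2\right)\right) 3 = 21 \left(2 + 0\right) 3 = 21 \cdot 2 \cdot 3 = 42 \cdot 3 = 126$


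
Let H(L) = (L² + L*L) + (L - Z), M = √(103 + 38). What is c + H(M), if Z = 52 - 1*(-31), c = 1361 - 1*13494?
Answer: -11934 + √141 ≈ -11922.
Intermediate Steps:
c = -12133 (c = 1361 - 13494 = -12133)
M = √141 ≈ 11.874
Z = 83 (Z = 52 + 31 = 83)
H(L) = -83 + L + 2*L² (H(L) = (L² + L*L) + (L - 1*83) = (L² + L²) + (L - 83) = 2*L² + (-83 + L) = -83 + L + 2*L²)
c + H(M) = -12133 + (-83 + √141 + 2*(√141)²) = -12133 + (-83 + √141 + 2*141) = -12133 + (-83 + √141 + 282) = -12133 + (199 + √141) = -11934 + √141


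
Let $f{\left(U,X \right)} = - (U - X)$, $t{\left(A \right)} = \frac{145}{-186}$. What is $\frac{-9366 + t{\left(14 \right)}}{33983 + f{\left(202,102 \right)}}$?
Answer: $- \frac{1742221}{6302238} \approx -0.27644$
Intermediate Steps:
$t{\left(A \right)} = - \frac{145}{186}$ ($t{\left(A \right)} = 145 \left(- \frac{1}{186}\right) = - \frac{145}{186}$)
$f{\left(U,X \right)} = X - U$
$\frac{-9366 + t{\left(14 \right)}}{33983 + f{\left(202,102 \right)}} = \frac{-9366 - \frac{145}{186}}{33983 + \left(102 - 202\right)} = - \frac{1742221}{186 \left(33983 + \left(102 - 202\right)\right)} = - \frac{1742221}{186 \left(33983 - 100\right)} = - \frac{1742221}{186 \cdot 33883} = \left(- \frac{1742221}{186}\right) \frac{1}{33883} = - \frac{1742221}{6302238}$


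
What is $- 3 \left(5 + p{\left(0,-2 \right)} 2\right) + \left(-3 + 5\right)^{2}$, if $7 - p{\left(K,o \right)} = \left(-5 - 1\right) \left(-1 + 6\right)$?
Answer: $-233$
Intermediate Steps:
$p{\left(K,o \right)} = 37$ ($p{\left(K,o \right)} = 7 - \left(-5 - 1\right) \left(-1 + 6\right) = 7 - \left(-6\right) 5 = 7 - -30 = 7 + 30 = 37$)
$- 3 \left(5 + p{\left(0,-2 \right)} 2\right) + \left(-3 + 5\right)^{2} = - 3 \left(5 + 37 \cdot 2\right) + \left(-3 + 5\right)^{2} = - 3 \left(5 + 74\right) + 2^{2} = \left(-3\right) 79 + 4 = -237 + 4 = -233$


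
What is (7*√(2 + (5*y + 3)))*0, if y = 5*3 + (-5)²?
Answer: 0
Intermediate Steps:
y = 40 (y = 15 + 25 = 40)
(7*√(2 + (5*y + 3)))*0 = (7*√(2 + (5*40 + 3)))*0 = (7*√(2 + (200 + 3)))*0 = (7*√(2 + 203))*0 = (7*√205)*0 = 0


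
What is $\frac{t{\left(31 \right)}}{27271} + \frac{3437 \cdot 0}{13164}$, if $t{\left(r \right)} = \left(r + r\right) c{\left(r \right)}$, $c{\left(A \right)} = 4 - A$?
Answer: $- \frac{1674}{27271} \approx -0.061384$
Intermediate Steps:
$t{\left(r \right)} = 2 r \left(4 - r\right)$ ($t{\left(r \right)} = \left(r + r\right) \left(4 - r\right) = 2 r \left(4 - r\right)$)
$\frac{t{\left(31 \right)}}{27271} + \frac{3437 \cdot 0}{13164} = \frac{2 \cdot 31 \left(4 - 31\right)}{27271} + \frac{3437 \cdot 0}{13164} = 2 \cdot 31 \left(4 - 31\right) \frac{1}{27271} + 0 \cdot \frac{1}{13164} = 2 \cdot 31 \left(-27\right) \frac{1}{27271} + 0 = \left(-1674\right) \frac{1}{27271} + 0 = - \frac{1674}{27271} + 0 = - \frac{1674}{27271}$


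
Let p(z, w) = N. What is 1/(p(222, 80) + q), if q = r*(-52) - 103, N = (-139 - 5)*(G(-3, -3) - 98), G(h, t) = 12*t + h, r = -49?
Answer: 1/22173 ≈ 4.5100e-5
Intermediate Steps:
G(h, t) = h + 12*t
N = 19728 (N = (-139 - 5)*((-3 + 12*(-3)) - 98) = -144*((-3 - 36) - 98) = -144*(-39 - 98) = -144*(-137) = 19728)
p(z, w) = 19728
q = 2445 (q = -49*(-52) - 103 = 2548 - 103 = 2445)
1/(p(222, 80) + q) = 1/(19728 + 2445) = 1/22173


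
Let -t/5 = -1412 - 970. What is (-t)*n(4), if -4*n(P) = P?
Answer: 11910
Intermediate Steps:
t = 11910 (t = -5*(-1412 - 970) = -5*(-2382) = 11910)
n(P) = -P/4
(-t)*n(4) = (-1*11910)*(-¼*4) = -11910*(-1) = 11910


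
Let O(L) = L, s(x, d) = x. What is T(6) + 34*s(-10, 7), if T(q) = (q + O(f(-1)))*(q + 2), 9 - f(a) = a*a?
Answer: -228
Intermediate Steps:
f(a) = 9 - a² (f(a) = 9 - a*a = 9 - a²)
T(q) = (2 + q)*(8 + q) (T(q) = (q + (9 - 1*(-1)²))*(q + 2) = (q + (9 - 1*1))*(2 + q) = (q + (9 - 1))*(2 + q) = (q + 8)*(2 + q) = (8 + q)*(2 + q) = (2 + q)*(8 + q))
T(6) + 34*s(-10, 7) = (16 + 6² + 10*6) + 34*(-10) = (16 + 36 + 60) - 340 = 112 - 340 = -228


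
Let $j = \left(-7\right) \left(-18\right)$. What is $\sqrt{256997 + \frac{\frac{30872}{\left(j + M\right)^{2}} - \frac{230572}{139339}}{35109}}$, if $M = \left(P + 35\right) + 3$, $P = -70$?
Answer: $\frac{\sqrt{1509605809640371372919749303}}{76642162899} \approx 506.95$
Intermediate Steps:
$j = 126$
$M = -32$ ($M = \left(-70 + 35\right) + 3 = -35 + 3 = -32$)
$\sqrt{256997 + \frac{\frac{30872}{\left(j + M\right)^{2}} - \frac{230572}{139339}}{35109}} = \sqrt{256997 + \frac{\frac{30872}{\left(126 - 32\right)^{2}} - \frac{230572}{139339}}{35109}} = \sqrt{256997 + \left(\frac{30872}{94^{2}} - \frac{230572}{139339}\right) \frac{1}{35109}} = \sqrt{256997 + \left(\frac{30872}{8836} - \frac{230572}{139339}\right) \frac{1}{35109}} = \sqrt{256997 + \left(30872 \cdot \frac{1}{8836} - \frac{230572}{139339}\right) \frac{1}{35109}} = \sqrt{256997 + \left(\frac{7718}{2209} - \frac{230572}{139339}\right) \frac{1}{35109}} = \sqrt{256997 + \frac{566084854}{307799851} \cdot \frac{1}{35109}} = \sqrt{256997 + \frac{566084854}{10806544968759}} = \sqrt{\frac{2777249637902241577}{10806544968759}} = \frac{\sqrt{1509605809640371372919749303}}{76642162899}$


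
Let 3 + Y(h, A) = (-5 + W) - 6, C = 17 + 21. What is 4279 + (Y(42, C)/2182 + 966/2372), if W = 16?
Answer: 5537237493/1293926 ≈ 4279.4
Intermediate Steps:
C = 38
Y(h, A) = 2 (Y(h, A) = -3 + ((-5 + 16) - 6) = -3 + (11 - 6) = -3 + 5 = 2)
4279 + (Y(42, C)/2182 + 966/2372) = 4279 + (2/2182 + 966/2372) = 4279 + (2*(1/2182) + 966*(1/2372)) = 4279 + (1/1091 + 483/1186) = 4279 + 528139/1293926 = 5537237493/1293926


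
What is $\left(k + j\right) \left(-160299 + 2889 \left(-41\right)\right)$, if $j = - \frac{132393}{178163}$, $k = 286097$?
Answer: $- \frac{14208278224232664}{178163} \approx -7.9749 \cdot 10^{10}$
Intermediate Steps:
$j = - \frac{132393}{178163}$ ($j = \left(-132393\right) \frac{1}{178163} = - \frac{132393}{178163} \approx -0.7431$)
$\left(k + j\right) \left(-160299 + 2889 \left(-41\right)\right) = \left(286097 - \frac{132393}{178163}\right) \left(-160299 + 2889 \left(-41\right)\right) = \frac{50971767418 \left(-160299 - 118449\right)}{178163} = \frac{50971767418}{178163} \left(-278748\right) = - \frac{14208278224232664}{178163}$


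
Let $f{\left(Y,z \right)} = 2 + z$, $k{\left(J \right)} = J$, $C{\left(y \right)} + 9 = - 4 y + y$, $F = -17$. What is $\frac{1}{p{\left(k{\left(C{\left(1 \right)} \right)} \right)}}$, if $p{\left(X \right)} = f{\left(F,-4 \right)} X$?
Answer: $\frac{1}{24} \approx 0.041667$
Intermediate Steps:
$C{\left(y \right)} = -9 - 3 y$ ($C{\left(y \right)} = -9 + \left(- 4 y + y\right) = -9 - 3 y$)
$p{\left(X \right)} = - 2 X$ ($p{\left(X \right)} = \left(2 - 4\right) X = - 2 X$)
$\frac{1}{p{\left(k{\left(C{\left(1 \right)} \right)} \right)}} = \frac{1}{\left(-2\right) \left(-9 - 3\right)} = \frac{1}{\left(-2\right) \left(-12\right)} = \frac{1}{24}$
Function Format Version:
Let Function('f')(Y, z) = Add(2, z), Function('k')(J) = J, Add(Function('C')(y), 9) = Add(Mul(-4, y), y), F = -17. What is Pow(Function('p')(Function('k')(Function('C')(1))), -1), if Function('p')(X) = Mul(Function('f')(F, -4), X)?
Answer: Rational(1, 24) ≈ 0.041667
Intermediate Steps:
Function('C')(y) = Add(-9, Mul(-3, y)) (Function('C')(y) = Add(-9, Add(Mul(-4, y), y)) = Add(-9, Mul(-3, y)))
Function('p')(X) = Mul(-2, X) (Function('p')(X) = Mul(Add(2, -4), X) = Mul(-2, X))
Pow(Function('p')(Function('k')(Function('C')(1))), -1) = Pow(Mul(-2, Add(-9, Mul(-3, 1))), -1) = Pow(Mul(-2, Add(-9, -3)), -1) = Pow(Mul(-2, -12), -1) = Pow(24, -1) = Rational(1, 24)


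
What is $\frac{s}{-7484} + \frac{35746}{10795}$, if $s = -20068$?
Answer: $\frac{121039281}{20197445} \approx 5.9928$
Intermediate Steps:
$\frac{s}{-7484} + \frac{35746}{10795} = - \frac{20068}{-7484} + \frac{35746}{10795} = \left(-20068\right) \left(- \frac{1}{7484}\right) + 35746 \cdot \frac{1}{10795} = \frac{5017}{1871} + \frac{35746}{10795} = \frac{121039281}{20197445}$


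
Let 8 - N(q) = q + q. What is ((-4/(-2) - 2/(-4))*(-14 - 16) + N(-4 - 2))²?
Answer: 3025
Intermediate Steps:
N(q) = 8 - 2*q (N(q) = 8 - (q + q) = 8 - 2*q)
((-4/(-2) - 2/(-4))*(-14 - 16) + N(-4 - 2))² = ((-4/(-2) - 2/(-4))*(-14 - 16) + (8 - 2*(-4 - 2)))² = ((-4*(-½) - 2*(-¼))*(-30) + (8 - 2*(-6)))² = ((2 + ½)*(-30) + (8 + 12))² = ((5/2)*(-30) + 20)² = (-75 + 20)² = (-55)² = 3025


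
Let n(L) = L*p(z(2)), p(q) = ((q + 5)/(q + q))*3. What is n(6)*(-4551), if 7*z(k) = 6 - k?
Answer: -1597401/4 ≈ -3.9935e+5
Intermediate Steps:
z(k) = 6/7 - k/7 (z(k) = (6 - k)/7 = 6/7 - k/7)
p(q) = 3*(5 + q)/(2*q) (p(q) = ((5 + q)/((2*q)))*3 = ((5 + q)*(1/(2*q)))*3 = ((5 + q)/(2*q))*3 = 3*(5 + q)/(2*q))
n(L) = 117*L/8 (n(L) = L*(3*(5 + (6/7 - 1/7*2))/(2*(6/7 - 1/7*2))) = L*(3*(5 + (6/7 - 2/7))/(2*(6/7 - 2/7))) = L*(3*(5 + 4/7)/(2*(4/7))) = L*((3/2)*(7/4)*(39/7)) = L*(117/8) = 117*L/8)
n(6)*(-4551) = ((117/8)*6)*(-4551) = (351/4)*(-4551) = -1597401/4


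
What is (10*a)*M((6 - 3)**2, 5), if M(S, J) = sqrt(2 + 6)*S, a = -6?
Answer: -1080*sqrt(2) ≈ -1527.4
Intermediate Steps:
M(S, J) = 2*S*sqrt(2) (M(S, J) = sqrt(8)*S = (2*sqrt(2))*S = 2*S*sqrt(2))
(10*a)*M((6 - 3)**2, 5) = (10*(-6))*(2*(6 - 3)**2*sqrt(2)) = -120*3**2*sqrt(2) = -120*9*sqrt(2) = -1080*sqrt(2)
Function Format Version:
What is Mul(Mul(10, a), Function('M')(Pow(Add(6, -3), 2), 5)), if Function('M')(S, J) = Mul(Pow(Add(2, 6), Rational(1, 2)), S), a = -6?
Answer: Mul(-1080, Pow(2, Rational(1, 2))) ≈ -1527.4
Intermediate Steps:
Function('M')(S, J) = Mul(2, S, Pow(2, Rational(1, 2))) (Function('M')(S, J) = Mul(Pow(8, Rational(1, 2)), S) = Mul(Mul(2, Pow(2, Rational(1, 2))), S) = Mul(2, S, Pow(2, Rational(1, 2))))
Mul(Mul(10, a), Function('M')(Pow(Add(6, -3), 2), 5)) = Mul(Mul(10, -6), Mul(2, Pow(Add(6, -3), 2), Pow(2, Rational(1, 2)))) = Mul(-60, Mul(2, Pow(3, 2), Pow(2, Rational(1, 2)))) = Mul(-60, Mul(2, 9, Pow(2, Rational(1, 2)))) = Mul(-60, Mul(18, Pow(2, Rational(1, 2)))) = Mul(-1080, Pow(2, Rational(1, 2)))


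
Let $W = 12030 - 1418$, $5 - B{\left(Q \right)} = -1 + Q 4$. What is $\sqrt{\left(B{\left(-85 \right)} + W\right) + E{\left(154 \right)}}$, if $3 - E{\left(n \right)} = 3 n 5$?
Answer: $\sqrt{8651} \approx 93.011$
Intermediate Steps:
$E{\left(n \right)} = 3 - 15 n$ ($E{\left(n \right)} = 3 - 3 n 5 = 3 - 15 n$)
$B{\left(Q \right)} = 6 - 4 Q$ ($B{\left(Q \right)} = 5 - \left(-1 + Q 4\right) = 5 - \left(-1 + 4 Q\right) = 6 - 4 Q$)
$W = 10612$
$\sqrt{\left(B{\left(-85 \right)} + W\right) + E{\left(154 \right)}} = \sqrt{\left(\left(6 - -340\right) + 10612\right) + \left(3 - 2310\right)} = \sqrt{\left(\left(6 + 340\right) + 10612\right) + \left(3 - 2310\right)} = \sqrt{\left(346 + 10612\right) - 2307} = \sqrt{10958 - 2307} = \sqrt{8651}$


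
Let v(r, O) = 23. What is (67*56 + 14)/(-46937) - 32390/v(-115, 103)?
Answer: -1520376048/1079551 ≈ -1408.3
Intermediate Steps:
(67*56 + 14)/(-46937) - 32390/v(-115, 103) = (67*56 + 14)/(-46937) - 32390/23 = (3752 + 14)*(-1/46937) - 32390*1/23 = 3766*(-1/46937) - 32390/23 = -3766/46937 - 32390/23 = -1520376048/1079551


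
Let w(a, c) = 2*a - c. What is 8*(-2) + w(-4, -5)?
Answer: -19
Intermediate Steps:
w(a, c) = -c + 2*a
8*(-2) + w(-4, -5) = 8*(-2) + (-1*(-5) + 2*(-4)) = -16 + (5 - 8) = -16 - 3 = -19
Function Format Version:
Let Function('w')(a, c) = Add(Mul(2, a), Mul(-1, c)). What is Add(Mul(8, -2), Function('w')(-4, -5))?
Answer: -19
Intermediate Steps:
Function('w')(a, c) = Add(Mul(-1, c), Mul(2, a))
Add(Mul(8, -2), Function('w')(-4, -5)) = Add(Mul(8, -2), Add(Mul(-1, -5), Mul(2, -4))) = Add(-16, Add(5, -8)) = Add(-16, -3) = -19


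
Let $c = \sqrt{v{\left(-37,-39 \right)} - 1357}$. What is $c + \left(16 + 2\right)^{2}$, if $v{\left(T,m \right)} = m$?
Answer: $324 + 2 i \sqrt{349} \approx 324.0 + 37.363 i$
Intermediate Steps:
$c = 2 i \sqrt{349}$ ($c = \sqrt{-39 - 1357} = \sqrt{-1396} = 2 i \sqrt{349} \approx 37.363 i$)
$c + \left(16 + 2\right)^{2} = 2 i \sqrt{349} + \left(16 + 2\right)^{2} = 2 i \sqrt{349} + 18^{2} = 2 i \sqrt{349} + 324 = 324 + 2 i \sqrt{349}$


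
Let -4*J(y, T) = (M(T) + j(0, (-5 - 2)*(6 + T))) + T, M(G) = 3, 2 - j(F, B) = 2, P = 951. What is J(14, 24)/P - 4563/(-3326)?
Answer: 2877975/2108684 ≈ 1.3648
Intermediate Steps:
j(F, B) = 0 (j(F, B) = 2 - 1*2 = 2 - 2 = 0)
J(y, T) = -¾ - T/4 (J(y, T) = -((3 + 0) + T)/4 = -(3 + T)/4 = -¾ - T/4)
J(14, 24)/P - 4563/(-3326) = (-¾ - ¼*24)/951 - 4563/(-3326) = (-¾ - 6)*(1/951) - 4563*(-1/3326) = -27/4*1/951 + 4563/3326 = -9/1268 + 4563/3326 = 2877975/2108684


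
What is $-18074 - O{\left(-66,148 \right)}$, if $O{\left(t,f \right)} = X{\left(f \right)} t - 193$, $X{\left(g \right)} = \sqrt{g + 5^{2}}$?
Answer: $-17881 + 66 \sqrt{173} \approx -17013.0$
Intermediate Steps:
$X{\left(g \right)} = \sqrt{25 + g}$ ($X{\left(g \right)} = \sqrt{g + 25} = \sqrt{25 + g}$)
$O{\left(t,f \right)} = -193 + t \sqrt{25 + f}$ ($O{\left(t,f \right)} = \sqrt{25 + f} t - 193 = t \sqrt{25 + f} - 193 = -193 + t \sqrt{25 + f}$)
$-18074 - O{\left(-66,148 \right)} = -18074 - \left(-193 - 66 \sqrt{25 + 148}\right) = -18074 - \left(-193 - 66 \sqrt{173}\right) = -18074 + \left(193 + 66 \sqrt{173}\right) = -17881 + 66 \sqrt{173}$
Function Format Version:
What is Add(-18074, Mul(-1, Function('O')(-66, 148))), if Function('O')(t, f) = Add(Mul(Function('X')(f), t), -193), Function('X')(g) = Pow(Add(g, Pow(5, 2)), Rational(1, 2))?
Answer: Add(-17881, Mul(66, Pow(173, Rational(1, 2)))) ≈ -17013.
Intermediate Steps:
Function('X')(g) = Pow(Add(25, g), Rational(1, 2)) (Function('X')(g) = Pow(Add(g, 25), Rational(1, 2)) = Pow(Add(25, g), Rational(1, 2)))
Function('O')(t, f) = Add(-193, Mul(t, Pow(Add(25, f), Rational(1, 2)))) (Function('O')(t, f) = Add(Mul(Pow(Add(25, f), Rational(1, 2)), t), -193) = Add(Mul(t, Pow(Add(25, f), Rational(1, 2))), -193) = Add(-193, Mul(t, Pow(Add(25, f), Rational(1, 2)))))
Add(-18074, Mul(-1, Function('O')(-66, 148))) = Add(-18074, Mul(-1, Add(-193, Mul(-66, Pow(Add(25, 148), Rational(1, 2)))))) = Add(-18074, Mul(-1, Add(-193, Mul(-66, Pow(173, Rational(1, 2)))))) = Add(-18074, Add(193, Mul(66, Pow(173, Rational(1, 2))))) = Add(-17881, Mul(66, Pow(173, Rational(1, 2))))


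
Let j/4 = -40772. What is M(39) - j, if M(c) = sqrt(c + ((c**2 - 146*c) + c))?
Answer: 163088 + 3*I*sqrt(455) ≈ 1.6309e+5 + 63.992*I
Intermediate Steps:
j = -163088 (j = 4*(-40772) = -163088)
M(c) = sqrt(c**2 - 144*c) (M(c) = sqrt(c + (c**2 - 145*c)) = sqrt(c**2 - 144*c))
M(39) - j = sqrt(39*(-144 + 39)) - 1*(-163088) = sqrt(39*(-105)) + 163088 = sqrt(-4095) + 163088 = 3*I*sqrt(455) + 163088 = 163088 + 3*I*sqrt(455)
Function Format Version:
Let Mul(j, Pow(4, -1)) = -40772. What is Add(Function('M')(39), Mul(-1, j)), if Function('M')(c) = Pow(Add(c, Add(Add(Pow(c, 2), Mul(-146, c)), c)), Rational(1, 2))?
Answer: Add(163088, Mul(3, I, Pow(455, Rational(1, 2)))) ≈ Add(1.6309e+5, Mul(63.992, I))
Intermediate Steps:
j = -163088 (j = Mul(4, -40772) = -163088)
Function('M')(c) = Pow(Add(Pow(c, 2), Mul(-144, c)), Rational(1, 2)) (Function('M')(c) = Pow(Add(c, Add(Pow(c, 2), Mul(-145, c))), Rational(1, 2)) = Pow(Add(Pow(c, 2), Mul(-144, c)), Rational(1, 2)))
Add(Function('M')(39), Mul(-1, j)) = Add(Pow(Mul(39, Add(-144, 39)), Rational(1, 2)), Mul(-1, -163088)) = Add(Pow(Mul(39, -105), Rational(1, 2)), 163088) = Add(Pow(-4095, Rational(1, 2)), 163088) = Add(Mul(3, I, Pow(455, Rational(1, 2))), 163088) = Add(163088, Mul(3, I, Pow(455, Rational(1, 2))))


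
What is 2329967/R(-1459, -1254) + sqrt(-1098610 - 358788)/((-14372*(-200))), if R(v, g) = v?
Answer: -2329967/1459 + I*sqrt(1457398)/2874400 ≈ -1597.0 + 0.00041999*I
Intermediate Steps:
2329967/R(-1459, -1254) + sqrt(-1098610 - 358788)/((-14372*(-200))) = 2329967/(-1459) + sqrt(-1098610 - 358788)/((-14372*(-200))) = 2329967*(-1/1459) + sqrt(-1457398)/2874400 = -2329967/1459 + (I*sqrt(1457398))*(1/2874400) = -2329967/1459 + I*sqrt(1457398)/2874400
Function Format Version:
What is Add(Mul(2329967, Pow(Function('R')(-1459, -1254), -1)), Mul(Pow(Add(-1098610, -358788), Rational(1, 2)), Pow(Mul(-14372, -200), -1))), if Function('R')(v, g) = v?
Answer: Add(Rational(-2329967, 1459), Mul(Rational(1, 2874400), I, Pow(1457398, Rational(1, 2)))) ≈ Add(-1597.0, Mul(0.00041999, I))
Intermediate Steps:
Add(Mul(2329967, Pow(Function('R')(-1459, -1254), -1)), Mul(Pow(Add(-1098610, -358788), Rational(1, 2)), Pow(Mul(-14372, -200), -1))) = Add(Mul(2329967, Pow(-1459, -1)), Mul(Pow(Add(-1098610, -358788), Rational(1, 2)), Pow(Mul(-14372, -200), -1))) = Add(Mul(2329967, Rational(-1, 1459)), Mul(Pow(-1457398, Rational(1, 2)), Pow(2874400, -1))) = Add(Rational(-2329967, 1459), Mul(Mul(I, Pow(1457398, Rational(1, 2))), Rational(1, 2874400))) = Add(Rational(-2329967, 1459), Mul(Rational(1, 2874400), I, Pow(1457398, Rational(1, 2))))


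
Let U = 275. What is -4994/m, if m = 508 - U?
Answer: -4994/233 ≈ -21.433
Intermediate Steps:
m = 233 (m = 508 - 1*275 = 508 - 275 = 233)
-4994/m = -4994/233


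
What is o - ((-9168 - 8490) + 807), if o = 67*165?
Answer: 27906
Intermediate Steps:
o = 11055
o - ((-9168 - 8490) + 807) = 11055 - ((-9168 - 8490) + 807) = 11055 - (-17658 + 807) = 11055 - 1*(-16851) = 11055 + 16851 = 27906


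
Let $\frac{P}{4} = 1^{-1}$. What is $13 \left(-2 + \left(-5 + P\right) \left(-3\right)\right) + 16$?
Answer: $29$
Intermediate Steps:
$P = 4$ ($P = \frac{4}{1} = 4 \cdot 1 = 4$)
$13 \left(-2 + \left(-5 + P\right) \left(-3\right)\right) + 16 = 13 \left(-2 + \left(-5 + 4\right) \left(-3\right)\right) + 16 = 13 \left(-2 - -3\right) + 16 = 13 \left(-2 + 3\right) + 16 = 13 \cdot 1 + 16 = 13 + 16 = 29$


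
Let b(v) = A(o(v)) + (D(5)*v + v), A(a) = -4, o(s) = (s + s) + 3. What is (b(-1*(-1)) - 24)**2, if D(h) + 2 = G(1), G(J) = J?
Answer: 784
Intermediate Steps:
o(s) = 3 + 2*s (o(s) = 2*s + 3 = 3 + 2*s)
D(h) = -1 (D(h) = -2 + 1 = -1)
b(v) = -4 (b(v) = -4 + (-v + v) = -4 + 0 = -4)
(b(-1*(-1)) - 24)**2 = (-4 - 24)**2 = (-28)**2 = 784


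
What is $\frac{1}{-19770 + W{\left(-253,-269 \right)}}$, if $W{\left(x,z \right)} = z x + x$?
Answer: $\frac{1}{48034} \approx 2.0819 \cdot 10^{-5}$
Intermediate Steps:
$W{\left(x,z \right)} = x + x z$ ($W{\left(x,z \right)} = x z + x = x + x z$)
$\frac{1}{-19770 + W{\left(-253,-269 \right)}} = \frac{1}{-19770 - 253 \left(1 - 269\right)} = \frac{1}{-19770 - -67804} = \frac{1}{-19770 + 67804} = \frac{1}{48034}$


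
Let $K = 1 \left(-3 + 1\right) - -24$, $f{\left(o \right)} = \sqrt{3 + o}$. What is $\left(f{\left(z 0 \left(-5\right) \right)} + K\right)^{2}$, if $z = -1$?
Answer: $\left(22 + \sqrt{3}\right)^{2} \approx 563.21$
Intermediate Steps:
$K = 22$ ($K = 1 \left(-2\right) + 24 = -2 + 24 = 22$)
$\left(f{\left(z 0 \left(-5\right) \right)} + K\right)^{2} = \left(\sqrt{3 + \left(-1\right) 0 \left(-5\right)} + 22\right)^{2} = \left(\sqrt{3 + 0 \left(-5\right)} + 22\right)^{2} = \left(\sqrt{3 + 0} + 22\right)^{2} = \left(\sqrt{3} + 22\right)^{2} = \left(22 + \sqrt{3}\right)^{2}$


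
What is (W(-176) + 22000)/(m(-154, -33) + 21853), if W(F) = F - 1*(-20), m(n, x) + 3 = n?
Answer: 5461/5424 ≈ 1.0068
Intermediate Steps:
m(n, x) = -3 + n
W(F) = 20 + F (W(F) = F + 20 = 20 + F)
(W(-176) + 22000)/(m(-154, -33) + 21853) = ((20 - 176) + 22000)/((-3 - 154) + 21853) = (-156 + 22000)/(-157 + 21853) = 21844/21696 = 21844*(1/21696) = 5461/5424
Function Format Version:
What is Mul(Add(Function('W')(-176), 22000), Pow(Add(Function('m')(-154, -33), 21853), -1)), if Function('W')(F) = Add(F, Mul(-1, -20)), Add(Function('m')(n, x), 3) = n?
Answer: Rational(5461, 5424) ≈ 1.0068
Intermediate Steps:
Function('m')(n, x) = Add(-3, n)
Function('W')(F) = Add(20, F) (Function('W')(F) = Add(F, 20) = Add(20, F))
Mul(Add(Function('W')(-176), 22000), Pow(Add(Function('m')(-154, -33), 21853), -1)) = Mul(Add(Add(20, -176), 22000), Pow(Add(Add(-3, -154), 21853), -1)) = Mul(Add(-156, 22000), Pow(Add(-157, 21853), -1)) = Mul(21844, Pow(21696, -1)) = Mul(21844, Rational(1, 21696)) = Rational(5461, 5424)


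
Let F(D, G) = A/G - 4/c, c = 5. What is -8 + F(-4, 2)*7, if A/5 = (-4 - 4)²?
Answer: 5532/5 ≈ 1106.4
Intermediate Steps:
A = 320 (A = 5*(-4 - 4)² = 5*(-8)² = 5*64 = 320)
F(D, G) = -⅘ + 320/G (F(D, G) = 320/G - 4/5 = 320/G - 4*⅕ = 320/G - ⅘ = -⅘ + 320/G)
-8 + F(-4, 2)*7 = -8 + (-⅘ + 320/2)*7 = -8 + (-⅘ + 320*(½))*7 = -8 + (-⅘ + 160)*7 = -8 + (796/5)*7 = -8 + 5572/5 = 5532/5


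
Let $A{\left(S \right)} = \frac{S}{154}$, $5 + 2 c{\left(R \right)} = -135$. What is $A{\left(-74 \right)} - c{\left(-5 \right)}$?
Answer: $\frac{5353}{77} \approx 69.52$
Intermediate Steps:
$c{\left(R \right)} = -70$ ($c{\left(R \right)} = - \frac{5}{2} + \frac{1}{2} \left(-135\right) = - \frac{5}{2} - \frac{135}{2} = -70$)
$A{\left(S \right)} = \frac{S}{154}$ ($A{\left(S \right)} = S \frac{1}{154} = \frac{S}{154}$)
$A{\left(-74 \right)} - c{\left(-5 \right)} = \frac{1}{154} \left(-74\right) - -70 = - \frac{37}{77} + 70 = \frac{5353}{77}$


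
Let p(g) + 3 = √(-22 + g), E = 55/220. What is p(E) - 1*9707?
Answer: -9710 + I*√87/2 ≈ -9710.0 + 4.6637*I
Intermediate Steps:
E = ¼ (E = 55*(1/220) = ¼ ≈ 0.25000)
p(g) = -3 + √(-22 + g)
p(E) - 1*9707 = (-3 + √(-22 + ¼)) - 1*9707 = (-3 + √(-87/4)) - 9707 = (-3 + I*√87/2) - 9707 = -9710 + I*√87/2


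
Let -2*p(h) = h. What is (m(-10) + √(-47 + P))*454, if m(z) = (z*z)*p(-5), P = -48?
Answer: 113500 + 454*I*√95 ≈ 1.135e+5 + 4425.0*I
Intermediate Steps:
p(h) = -h/2
m(z) = 5*z²/2 (m(z) = (z*z)*(-½*(-5)) = z²*(5/2) = 5*z²/2)
(m(-10) + √(-47 + P))*454 = ((5/2)*(-10)² + √(-47 - 48))*454 = ((5/2)*100 + √(-95))*454 = (250 + I*√95)*454 = 113500 + 454*I*√95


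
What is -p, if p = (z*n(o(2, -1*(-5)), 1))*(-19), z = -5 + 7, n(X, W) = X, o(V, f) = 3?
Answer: 114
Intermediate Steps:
z = 2
p = -114 (p = (2*3)*(-19) = 6*(-19) = -114)
-p = -1*(-114) = 114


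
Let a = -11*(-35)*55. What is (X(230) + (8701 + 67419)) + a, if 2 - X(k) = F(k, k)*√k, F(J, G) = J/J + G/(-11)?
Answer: 97297 + 219*√230/11 ≈ 97599.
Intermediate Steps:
F(J, G) = 1 - G/11 (F(J, G) = 1 + G*(-1/11) = 1 - G/11)
X(k) = 2 - √k*(1 - k/11) (X(k) = 2 - (1 - k/11)*√k = 2 - √k*(1 - k/11))
a = 21175 (a = 385*55 = 21175)
(X(230) + (8701 + 67419)) + a = ((2 + √230*(-11 + 230)/11) + (8701 + 67419)) + 21175 = ((2 + (1/11)*√230*219) + 76120) + 21175 = ((2 + 219*√230/11) + 76120) + 21175 = (76122 + 219*√230/11) + 21175 = 97297 + 219*√230/11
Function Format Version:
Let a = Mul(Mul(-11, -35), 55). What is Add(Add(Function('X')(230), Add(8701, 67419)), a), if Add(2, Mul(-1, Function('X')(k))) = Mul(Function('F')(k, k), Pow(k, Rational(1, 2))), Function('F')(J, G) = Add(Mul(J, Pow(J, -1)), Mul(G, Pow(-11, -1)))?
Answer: Add(97297, Mul(Rational(219, 11), Pow(230, Rational(1, 2)))) ≈ 97599.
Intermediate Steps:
Function('F')(J, G) = Add(1, Mul(Rational(-1, 11), G)) (Function('F')(J, G) = Add(1, Mul(G, Rational(-1, 11))) = Add(1, Mul(Rational(-1, 11), G)))
Function('X')(k) = Add(2, Mul(-1, Pow(k, Rational(1, 2)), Add(1, Mul(Rational(-1, 11), k)))) (Function('X')(k) = Add(2, Mul(-1, Mul(Add(1, Mul(Rational(-1, 11), k)), Pow(k, Rational(1, 2))))) = Add(2, Mul(-1, Mul(Pow(k, Rational(1, 2)), Add(1, Mul(Rational(-1, 11), k))))) = Add(2, Mul(-1, Pow(k, Rational(1, 2)), Add(1, Mul(Rational(-1, 11), k)))))
a = 21175 (a = Mul(385, 55) = 21175)
Add(Add(Function('X')(230), Add(8701, 67419)), a) = Add(Add(Add(2, Mul(Rational(1, 11), Pow(230, Rational(1, 2)), Add(-11, 230))), Add(8701, 67419)), 21175) = Add(Add(Add(2, Mul(Rational(1, 11), Pow(230, Rational(1, 2)), 219)), 76120), 21175) = Add(Add(Add(2, Mul(Rational(219, 11), Pow(230, Rational(1, 2)))), 76120), 21175) = Add(Add(76122, Mul(Rational(219, 11), Pow(230, Rational(1, 2)))), 21175) = Add(97297, Mul(Rational(219, 11), Pow(230, Rational(1, 2))))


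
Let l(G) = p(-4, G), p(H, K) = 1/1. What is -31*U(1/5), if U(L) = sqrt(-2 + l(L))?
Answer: -31*I ≈ -31.0*I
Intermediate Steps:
p(H, K) = 1
l(G) = 1
U(L) = I (U(L) = sqrt(-2 + 1) = sqrt(-1) = I)
-31*U(1/5) = -31*I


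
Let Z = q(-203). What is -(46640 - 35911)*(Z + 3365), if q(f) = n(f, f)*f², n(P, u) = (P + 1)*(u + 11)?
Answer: -17147658808109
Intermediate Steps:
n(P, u) = (1 + P)*(11 + u)
q(f) = f²*(11 + f² + 12*f) (q(f) = (11 + f + 11*f + f*f)*f² = (11 + f + 11*f + f²)*f² = (11 + f² + 12*f)*f² = f²*(11 + f² + 12*f))
Z = 1598249856 (Z = (-203)²*(11 + (-203)² + 12*(-203)) = 41209*(11 + 41209 - 2436) = 41209*38784 = 1598249856)
-(46640 - 35911)*(Z + 3365) = -(46640 - 35911)*(1598249856 + 3365) = -10729*1598253221 = -1*17147658808109 = -17147658808109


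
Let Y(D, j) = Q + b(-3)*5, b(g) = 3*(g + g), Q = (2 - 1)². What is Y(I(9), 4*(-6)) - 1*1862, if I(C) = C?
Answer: -1951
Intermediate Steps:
Q = 1 (Q = 1² = 1)
b(g) = 6*g (b(g) = 3*(2*g) = 6*g)
Y(D, j) = -89 (Y(D, j) = 1 + (6*(-3))*5 = 1 - 18*5 = 1 - 90 = -89)
Y(I(9), 4*(-6)) - 1*1862 = -89 - 1*1862 = -89 - 1862 = -1951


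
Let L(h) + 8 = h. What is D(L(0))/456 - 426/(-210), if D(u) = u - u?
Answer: 71/35 ≈ 2.0286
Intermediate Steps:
L(h) = -8 + h
D(u) = 0
D(L(0))/456 - 426/(-210) = 0/456 - 426/(-210) = 0*(1/456) - 426*(-1/210) = 0 + 71/35 = 71/35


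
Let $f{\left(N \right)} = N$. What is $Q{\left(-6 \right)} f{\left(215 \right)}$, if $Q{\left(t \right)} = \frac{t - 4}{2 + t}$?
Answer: $\frac{1075}{2} \approx 537.5$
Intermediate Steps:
$Q{\left(t \right)} = \frac{-4 + t}{2 + t}$
$Q{\left(-6 \right)} f{\left(215 \right)} = \frac{-4 - 6}{2 - 6} \cdot 215 = \frac{1}{-4} \left(-10\right) 215 = \left(- \frac{1}{4}\right) \left(-10\right) 215 = \frac{5}{2} \cdot 215 = \frac{1075}{2}$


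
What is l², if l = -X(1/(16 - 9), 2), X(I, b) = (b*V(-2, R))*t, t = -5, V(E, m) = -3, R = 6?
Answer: 900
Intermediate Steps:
X(I, b) = 15*b (X(I, b) = (b*(-3))*(-5) = -3*b*(-5) = 15*b)
l = -30 (l = -15*2 = -1*30 = -30)
l² = (-30)² = 900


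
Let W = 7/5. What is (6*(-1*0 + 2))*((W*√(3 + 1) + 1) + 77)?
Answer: 4848/5 ≈ 969.60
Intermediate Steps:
W = 7/5 (W = 7*(⅕) = 7/5 ≈ 1.4000)
(6*(-1*0 + 2))*((W*√(3 + 1) + 1) + 77) = (6*(-1*0 + 2))*((7*√(3 + 1)/5 + 1) + 77) = (6*(0 + 2))*((7*√4/5 + 1) + 77) = (6*2)*(((7/5)*2 + 1) + 77) = 12*((14/5 + 1) + 77) = 12*(19/5 + 77) = 12*(404/5) = 4848/5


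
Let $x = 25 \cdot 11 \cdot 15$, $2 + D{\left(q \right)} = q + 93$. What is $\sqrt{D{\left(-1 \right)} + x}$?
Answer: $\sqrt{4215} \approx 64.923$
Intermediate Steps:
$D{\left(q \right)} = 91 + q$ ($D{\left(q \right)} = -2 + \left(q + 93\right) = -2 + \left(93 + q\right) = 91 + q$)
$x = 4125$ ($x = 275 \cdot 15 = 4125$)
$\sqrt{D{\left(-1 \right)} + x} = \sqrt{\left(91 - 1\right) + 4125} = \sqrt{90 + 4125} = \sqrt{4215}$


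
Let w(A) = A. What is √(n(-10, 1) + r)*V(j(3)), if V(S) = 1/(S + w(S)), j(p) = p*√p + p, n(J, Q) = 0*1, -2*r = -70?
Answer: -√35/12 + √105/12 ≈ 0.36091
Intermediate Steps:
r = 35 (r = -½*(-70) = 35)
n(J, Q) = 0
j(p) = p + p^(3/2) (j(p) = p^(3/2) + p = p + p^(3/2))
V(S) = 1/(2*S) (V(S) = 1/(S + S) = 1/(2*S))
√(n(-10, 1) + r)*V(j(3)) = √(0 + 35)*(1/(2*(3 + 3^(3/2)))) = √35*(1/(2*(3 + 3*√3))) = √35/(2*(3 + 3*√3))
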